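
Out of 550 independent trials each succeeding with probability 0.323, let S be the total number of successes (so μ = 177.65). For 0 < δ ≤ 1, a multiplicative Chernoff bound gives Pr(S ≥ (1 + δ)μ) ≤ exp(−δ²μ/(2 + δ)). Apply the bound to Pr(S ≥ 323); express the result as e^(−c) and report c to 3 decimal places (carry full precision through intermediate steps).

42.198

Write 323 = (1 + δ)μ, so δ = 323/177.65 − 1 = 0.8181818…
Then the exponent is δ²μ/(2 + δ) = (323 − μ)² / (μ·(2 + δ)) = 42.198387.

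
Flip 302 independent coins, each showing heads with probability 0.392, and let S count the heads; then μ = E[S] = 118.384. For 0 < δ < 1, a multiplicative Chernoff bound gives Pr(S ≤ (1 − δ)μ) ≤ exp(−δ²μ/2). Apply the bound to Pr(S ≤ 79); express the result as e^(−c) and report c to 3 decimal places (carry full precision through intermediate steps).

6.551

Write 79 = (1 − δ)μ, so δ = 1 − 79/118.384 = 0.3326801…
Then the exponent is δ²μ/2 = (μ − 79)²/(2μ) = 6.551136.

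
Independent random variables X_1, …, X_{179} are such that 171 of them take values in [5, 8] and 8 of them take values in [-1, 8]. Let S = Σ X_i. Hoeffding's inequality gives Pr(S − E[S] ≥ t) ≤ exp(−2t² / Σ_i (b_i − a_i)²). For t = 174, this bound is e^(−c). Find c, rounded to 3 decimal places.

27.687

Σ(b_i − a_i)² = 171·3² + 8·9² = 2187.
c = 2t² / 2187 = 2·174² / 2187 = 27.6872.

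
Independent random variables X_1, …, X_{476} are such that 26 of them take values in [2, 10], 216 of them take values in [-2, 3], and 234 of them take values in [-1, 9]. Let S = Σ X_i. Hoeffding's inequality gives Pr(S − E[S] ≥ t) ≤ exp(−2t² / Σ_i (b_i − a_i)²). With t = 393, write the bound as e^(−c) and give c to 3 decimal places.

Σ(b_i − a_i)² = 26·8² + 216·5² + 234·10² = 30464.
c = 2t² / 30464 = 2·393² / 30464 = 10.1398.

10.140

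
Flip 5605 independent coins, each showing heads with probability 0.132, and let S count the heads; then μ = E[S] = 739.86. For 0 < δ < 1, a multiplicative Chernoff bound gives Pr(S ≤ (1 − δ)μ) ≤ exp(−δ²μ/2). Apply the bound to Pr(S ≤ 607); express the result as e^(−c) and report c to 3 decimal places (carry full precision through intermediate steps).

Write 607 = (1 − δ)μ, so δ = 1 − 607/739.86 = 0.1795745…
Then the exponent is δ²μ/2 = (μ − 607)²/(2μ) = 11.929135.

11.929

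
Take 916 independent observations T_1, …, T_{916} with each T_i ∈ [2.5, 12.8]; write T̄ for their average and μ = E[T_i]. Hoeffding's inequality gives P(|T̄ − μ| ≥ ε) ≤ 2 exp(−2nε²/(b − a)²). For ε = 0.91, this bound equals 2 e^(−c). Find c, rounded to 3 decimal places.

14.300

c = 2nε²/(b − a)² = 2·916·0.91² / 10.3² = 14.2999.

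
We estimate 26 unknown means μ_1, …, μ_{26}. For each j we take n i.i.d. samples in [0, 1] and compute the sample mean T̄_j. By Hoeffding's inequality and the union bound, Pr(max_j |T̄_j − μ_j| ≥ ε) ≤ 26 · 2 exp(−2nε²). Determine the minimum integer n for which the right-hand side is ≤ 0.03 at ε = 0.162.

143

Need 2·26·exp(−2nε²) ≤ 0.03, i.e. exp(−2nε²) ≤ 0.03/52.
So 2nε² ≥ ln(52/0.03) = 7.457802.
Hence n ≥ 7.457802/(2·0.162²) = 142.086.
The smallest integer n is 143.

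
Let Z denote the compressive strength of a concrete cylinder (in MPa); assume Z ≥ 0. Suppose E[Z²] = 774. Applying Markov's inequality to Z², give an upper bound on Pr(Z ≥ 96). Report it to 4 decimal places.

0.0840

Since Z ≥ 0, the event {Z ≥ 96} is the same as {Z² ≥ 9216}.
Markov's inequality applied to Z² gives Pr(Z² ≥ 9216) ≤ E[Z²]/9216 = 774/9216 = 0.0840.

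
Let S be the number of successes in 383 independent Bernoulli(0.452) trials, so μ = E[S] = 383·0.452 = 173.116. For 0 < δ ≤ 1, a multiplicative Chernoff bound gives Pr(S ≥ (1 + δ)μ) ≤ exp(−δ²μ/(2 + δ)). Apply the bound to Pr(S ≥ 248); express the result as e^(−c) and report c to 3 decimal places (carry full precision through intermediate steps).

Write 248 = (1 + δ)μ, so δ = 248/173.116 − 1 = 0.4325654…
Then the exponent is δ²μ/(2 + δ) = (248 − μ)² / (μ·(2 + δ)) = 13.316078.

13.316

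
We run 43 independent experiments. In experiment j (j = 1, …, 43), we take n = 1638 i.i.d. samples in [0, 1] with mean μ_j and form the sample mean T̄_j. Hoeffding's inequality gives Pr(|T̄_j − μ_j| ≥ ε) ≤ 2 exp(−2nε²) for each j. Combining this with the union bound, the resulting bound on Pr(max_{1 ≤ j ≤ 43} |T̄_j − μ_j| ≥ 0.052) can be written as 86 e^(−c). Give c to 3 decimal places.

8.858

Union bound over the 43 events: Pr(max_{1 ≤ j ≤ 43} |T̄_j − μ_j| ≥ 0.052) ≤ 43·2·exp(−2nε²) = 86 exp(−2·1638·0.052²).
So c = 2·1638·0.052² = 8.8583.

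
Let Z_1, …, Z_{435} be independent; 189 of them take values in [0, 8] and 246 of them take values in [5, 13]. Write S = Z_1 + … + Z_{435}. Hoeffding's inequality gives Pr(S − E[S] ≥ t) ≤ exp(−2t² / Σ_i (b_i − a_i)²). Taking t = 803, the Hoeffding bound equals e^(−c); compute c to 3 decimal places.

Σ(b_i − a_i)² = 189·8² + 246·8² = 27840.
c = 2t² / 27840 = 2·803² / 27840 = 46.3225.

46.322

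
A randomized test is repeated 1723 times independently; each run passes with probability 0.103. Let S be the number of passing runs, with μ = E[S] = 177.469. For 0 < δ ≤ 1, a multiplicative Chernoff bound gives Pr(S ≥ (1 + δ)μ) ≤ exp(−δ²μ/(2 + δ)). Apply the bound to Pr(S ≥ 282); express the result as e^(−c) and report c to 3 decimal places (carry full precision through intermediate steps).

23.781

Write 282 = (1 + δ)μ, so δ = 282/177.469 − 1 = 0.5890099…
Then the exponent is δ²μ/(2 + δ) = (282 − μ)² / (μ·(2 + δ)) = 23.781213.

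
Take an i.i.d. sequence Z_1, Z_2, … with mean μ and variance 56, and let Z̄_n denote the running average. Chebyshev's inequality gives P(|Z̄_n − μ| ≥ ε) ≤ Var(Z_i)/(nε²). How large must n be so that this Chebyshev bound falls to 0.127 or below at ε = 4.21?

Require 56/(n·4.21²) ≤ 0.127, i.e. n ≥ 56/(0.127·4.21²) = 24.878.
The smallest integer n is 25.

25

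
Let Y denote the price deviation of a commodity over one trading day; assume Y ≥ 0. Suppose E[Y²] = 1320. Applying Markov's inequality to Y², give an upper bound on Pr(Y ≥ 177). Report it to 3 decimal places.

Since Y ≥ 0, the event {Y ≥ 177} is the same as {Y² ≥ 31329}.
Markov's inequality applied to Y² gives Pr(Y² ≥ 31329) ≤ E[Y²]/31329 = 1320/31329 = 0.0421.

0.042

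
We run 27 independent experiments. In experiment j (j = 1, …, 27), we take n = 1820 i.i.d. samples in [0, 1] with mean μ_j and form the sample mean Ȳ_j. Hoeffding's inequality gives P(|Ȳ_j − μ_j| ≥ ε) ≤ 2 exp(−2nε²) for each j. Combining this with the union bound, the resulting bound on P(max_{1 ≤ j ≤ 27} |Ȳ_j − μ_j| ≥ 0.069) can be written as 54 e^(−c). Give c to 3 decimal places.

17.330

Union bound over the 27 events: P(max_{1 ≤ j ≤ 27} |Ȳ_j − μ_j| ≥ 0.069) ≤ 27·2·exp(−2nε²) = 54 exp(−2·1820·0.069²).
So c = 2·1820·0.069² = 17.3300.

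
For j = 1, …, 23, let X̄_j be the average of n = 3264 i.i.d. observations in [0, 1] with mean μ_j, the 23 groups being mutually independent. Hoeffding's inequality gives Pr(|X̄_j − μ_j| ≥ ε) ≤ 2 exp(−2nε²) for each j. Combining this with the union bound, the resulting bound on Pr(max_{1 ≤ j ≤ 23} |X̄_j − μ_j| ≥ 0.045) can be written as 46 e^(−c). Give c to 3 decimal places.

Union bound over the 23 events: Pr(max_{1 ≤ j ≤ 23} |X̄_j − μ_j| ≥ 0.045) ≤ 23·2·exp(−2nε²) = 46 exp(−2·3264·0.045²).
So c = 2·3264·0.045² = 13.2192.

13.219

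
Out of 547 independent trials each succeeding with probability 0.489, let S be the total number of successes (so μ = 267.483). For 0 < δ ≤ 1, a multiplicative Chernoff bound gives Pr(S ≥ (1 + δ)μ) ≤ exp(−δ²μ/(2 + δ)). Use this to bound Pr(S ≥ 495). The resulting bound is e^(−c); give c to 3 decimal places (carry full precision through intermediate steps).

67.889

Write 495 = (1 + δ)μ, so δ = 495/267.483 − 1 = 0.8505849…
Then the exponent is δ²μ/(2 + δ) = (495 − μ)² / (μ·(2 + δ)) = 67.888707.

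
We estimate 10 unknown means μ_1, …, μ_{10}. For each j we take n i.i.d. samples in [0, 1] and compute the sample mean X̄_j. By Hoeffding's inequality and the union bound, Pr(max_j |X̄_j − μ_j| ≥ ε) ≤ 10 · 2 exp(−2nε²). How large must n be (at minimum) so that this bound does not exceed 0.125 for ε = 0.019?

7030

Need 2·10·exp(−2nε²) ≤ 0.125, i.e. exp(−2nε²) ≤ 0.125/20.
So 2nε² ≥ ln(20/0.125) = 5.075174.
Hence n ≥ 5.075174/(2·0.019²) = 7029.327.
The smallest integer n is 7030.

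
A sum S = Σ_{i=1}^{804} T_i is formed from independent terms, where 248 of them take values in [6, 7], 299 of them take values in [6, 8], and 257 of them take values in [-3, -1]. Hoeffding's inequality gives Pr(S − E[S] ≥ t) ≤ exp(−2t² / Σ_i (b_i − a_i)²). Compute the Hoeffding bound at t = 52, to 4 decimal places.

Σ(b_i − a_i)² = 248·1² + 299·2² + 257·2² = 2472.
Exponent = 2·52² / 2472 = 2.18770.
Bound = exp(−2.18770) = 0.11217.

0.1122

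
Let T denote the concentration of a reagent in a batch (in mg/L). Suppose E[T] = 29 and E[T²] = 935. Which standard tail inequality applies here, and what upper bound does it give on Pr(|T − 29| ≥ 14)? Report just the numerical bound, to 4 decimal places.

0.4796

The first two moments determine the variance, so Chebyshev's inequality is the sharpest standard bound available.
Var(T) = E[T²] − (E[T])² = 935 − 841 = 94.
Chebyshev's inequality: Pr(|T − μ| ≥ t) ≤ Var(T)/t² = 94/196 = 0.4796.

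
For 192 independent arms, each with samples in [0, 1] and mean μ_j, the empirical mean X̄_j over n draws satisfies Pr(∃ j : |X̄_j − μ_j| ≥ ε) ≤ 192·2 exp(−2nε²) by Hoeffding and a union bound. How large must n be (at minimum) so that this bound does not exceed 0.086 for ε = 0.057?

1294

Need 2·192·exp(−2nε²) ≤ 0.086, i.e. exp(−2nε²) ≤ 0.086/384.
So 2nε² ≥ ln(384/0.086) = 8.404051.
Hence n ≥ 8.404051/(2·0.057²) = 1293.329.
The smallest integer n is 1294.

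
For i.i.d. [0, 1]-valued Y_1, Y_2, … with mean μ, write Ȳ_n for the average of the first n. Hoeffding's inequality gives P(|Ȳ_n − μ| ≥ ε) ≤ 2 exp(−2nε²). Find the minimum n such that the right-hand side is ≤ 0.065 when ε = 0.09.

212

Require 2·exp(−2nε²) ≤ 0.065, i.e. 2nε² ≥ ln(2/0.065) = 3.426515.
So n ≥ 3.426515 / (2·0.09²) = 211.513.
The smallest integer n is 212.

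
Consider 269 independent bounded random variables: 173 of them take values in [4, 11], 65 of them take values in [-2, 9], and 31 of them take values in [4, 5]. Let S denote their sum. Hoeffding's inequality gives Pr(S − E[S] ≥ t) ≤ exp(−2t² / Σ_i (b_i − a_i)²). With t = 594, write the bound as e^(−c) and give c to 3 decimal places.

Σ(b_i − a_i)² = 173·7² + 65·11² + 31·1² = 16373.
c = 2t² / 16373 = 2·594² / 16373 = 43.0997.

43.100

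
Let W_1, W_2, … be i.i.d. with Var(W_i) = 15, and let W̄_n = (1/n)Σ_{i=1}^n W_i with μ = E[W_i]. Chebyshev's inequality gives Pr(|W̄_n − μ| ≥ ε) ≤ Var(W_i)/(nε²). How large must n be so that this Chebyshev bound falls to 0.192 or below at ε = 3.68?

6

Require 15/(n·3.68²) ≤ 0.192, i.e. n ≥ 15/(0.192·3.68²) = 5.769.
The smallest integer n is 6.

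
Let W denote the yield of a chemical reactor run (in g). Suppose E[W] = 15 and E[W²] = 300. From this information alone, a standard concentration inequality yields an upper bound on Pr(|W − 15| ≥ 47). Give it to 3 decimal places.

0.034

The first two moments determine the variance, so Chebyshev's inequality is the sharpest standard bound available.
Var(W) = E[W²] − (E[W])² = 300 − 225 = 75.
Chebyshev's inequality: Pr(|W − μ| ≥ t) ≤ Var(W)/t² = 75/2209 = 0.0340.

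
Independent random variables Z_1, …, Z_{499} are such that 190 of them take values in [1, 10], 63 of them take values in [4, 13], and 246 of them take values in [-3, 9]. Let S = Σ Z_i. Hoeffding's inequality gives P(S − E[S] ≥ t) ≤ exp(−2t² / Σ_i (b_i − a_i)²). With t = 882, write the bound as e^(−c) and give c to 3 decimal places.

27.824

Σ(b_i − a_i)² = 190·9² + 63·9² + 246·12² = 55917.
c = 2t² / 55917 = 2·882² / 55917 = 27.8242.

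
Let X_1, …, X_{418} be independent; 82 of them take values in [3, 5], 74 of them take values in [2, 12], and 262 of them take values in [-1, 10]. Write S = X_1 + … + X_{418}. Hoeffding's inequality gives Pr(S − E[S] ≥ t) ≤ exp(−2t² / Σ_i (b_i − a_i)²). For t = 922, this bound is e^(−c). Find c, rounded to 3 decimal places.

Σ(b_i − a_i)² = 82·2² + 74·10² + 262·11² = 39430.
c = 2t² / 39430 = 2·922² / 39430 = 43.1186.

43.119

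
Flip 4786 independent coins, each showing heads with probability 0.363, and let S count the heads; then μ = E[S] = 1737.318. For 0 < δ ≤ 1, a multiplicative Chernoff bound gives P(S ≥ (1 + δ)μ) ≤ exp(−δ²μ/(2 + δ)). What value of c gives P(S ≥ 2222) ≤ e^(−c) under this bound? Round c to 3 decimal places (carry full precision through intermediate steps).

Write 2222 = (1 + δ)μ, so δ = 2222/1737.318 − 1 = 0.2789829…
Then the exponent is δ²μ/(2 + δ) = (2222 − μ)² / (μ·(2 + δ)) = 59.332603.

59.333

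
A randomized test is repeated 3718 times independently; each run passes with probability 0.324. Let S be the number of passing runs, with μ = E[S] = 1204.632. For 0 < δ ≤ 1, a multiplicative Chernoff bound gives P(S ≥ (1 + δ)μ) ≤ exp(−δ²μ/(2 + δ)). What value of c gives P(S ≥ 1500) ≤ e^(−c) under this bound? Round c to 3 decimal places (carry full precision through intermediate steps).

32.257

Write 1500 = (1 + δ)μ, so δ = 1500/1204.632 − 1 = 0.2451936…
Then the exponent is δ²μ/(2 + δ) = (1500 − μ)² / (μ·(2 + δ)) = 32.256608.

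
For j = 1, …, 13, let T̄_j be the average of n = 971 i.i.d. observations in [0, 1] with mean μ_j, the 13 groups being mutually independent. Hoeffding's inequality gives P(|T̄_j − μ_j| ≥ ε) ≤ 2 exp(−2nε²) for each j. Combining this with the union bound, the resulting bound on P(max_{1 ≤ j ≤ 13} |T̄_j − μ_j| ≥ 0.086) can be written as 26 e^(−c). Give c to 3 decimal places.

14.363

Union bound over the 13 events: P(max_{1 ≤ j ≤ 13} |T̄_j − μ_j| ≥ 0.086) ≤ 13·2·exp(−2nε²) = 26 exp(−2·971·0.086²).
So c = 2·971·0.086² = 14.3630.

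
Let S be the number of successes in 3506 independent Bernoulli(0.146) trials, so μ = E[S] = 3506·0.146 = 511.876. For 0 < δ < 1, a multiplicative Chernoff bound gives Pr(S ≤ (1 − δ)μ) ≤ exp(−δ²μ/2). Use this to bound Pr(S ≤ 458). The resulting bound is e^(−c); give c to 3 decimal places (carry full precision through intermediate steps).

Write 458 = (1 − δ)μ, so δ = 1 − 458/511.876 = 0.1052521…
Then the exponent is δ²μ/2 = (μ − 458)²/(2μ) = 2.835280.

2.835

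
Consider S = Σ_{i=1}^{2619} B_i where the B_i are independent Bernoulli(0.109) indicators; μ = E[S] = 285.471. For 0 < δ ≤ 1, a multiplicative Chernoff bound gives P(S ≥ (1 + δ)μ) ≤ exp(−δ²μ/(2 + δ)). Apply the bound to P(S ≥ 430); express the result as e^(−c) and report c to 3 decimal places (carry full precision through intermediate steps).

29.196

Write 430 = (1 + δ)μ, so δ = 430/285.471 − 1 = 0.5062826…
Then the exponent is δ²μ/(2 + δ) = (430 − μ)² / (μ·(2 + δ)) = 29.195637.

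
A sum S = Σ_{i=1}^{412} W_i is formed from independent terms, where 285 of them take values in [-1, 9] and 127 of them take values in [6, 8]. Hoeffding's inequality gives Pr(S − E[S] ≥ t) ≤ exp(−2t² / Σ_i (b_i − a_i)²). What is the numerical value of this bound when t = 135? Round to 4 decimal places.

0.2846

Σ(b_i − a_i)² = 285·10² + 127·2² = 29008.
Exponent = 2·135² / 29008 = 1.25655.
Bound = exp(−1.25655) = 0.28463.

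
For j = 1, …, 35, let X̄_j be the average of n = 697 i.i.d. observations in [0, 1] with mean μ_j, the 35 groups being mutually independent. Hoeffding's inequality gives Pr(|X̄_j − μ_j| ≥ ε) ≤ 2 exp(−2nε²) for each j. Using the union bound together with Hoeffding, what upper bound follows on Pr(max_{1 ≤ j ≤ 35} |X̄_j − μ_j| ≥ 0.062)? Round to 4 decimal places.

Per-experiment Hoeffding bound: 2·exp(−2·697·0.062²) = 2·exp(−5.35854) = 0.0094156.
Union bound over 35 events: 35·0.0094156 = 0.32955.

0.3295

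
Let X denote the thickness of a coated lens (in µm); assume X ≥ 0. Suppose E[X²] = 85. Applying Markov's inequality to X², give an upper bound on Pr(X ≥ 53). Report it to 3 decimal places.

0.030

Since X ≥ 0, the event {X ≥ 53} is the same as {X² ≥ 2809}.
Markov's inequality applied to X² gives Pr(X² ≥ 2809) ≤ E[X²]/2809 = 85/2809 = 0.0303.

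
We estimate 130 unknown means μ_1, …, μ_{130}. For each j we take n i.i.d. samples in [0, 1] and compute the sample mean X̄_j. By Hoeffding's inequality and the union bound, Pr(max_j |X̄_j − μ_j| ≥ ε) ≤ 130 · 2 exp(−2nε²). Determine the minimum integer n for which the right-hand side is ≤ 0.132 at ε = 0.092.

449

Need 2·130·exp(−2nε²) ≤ 0.132, i.e. exp(−2nε²) ≤ 0.132/260.
So 2nε² ≥ ln(260/0.132) = 7.585635.
Hence n ≥ 7.585635/(2·0.092²) = 448.112.
The smallest integer n is 449.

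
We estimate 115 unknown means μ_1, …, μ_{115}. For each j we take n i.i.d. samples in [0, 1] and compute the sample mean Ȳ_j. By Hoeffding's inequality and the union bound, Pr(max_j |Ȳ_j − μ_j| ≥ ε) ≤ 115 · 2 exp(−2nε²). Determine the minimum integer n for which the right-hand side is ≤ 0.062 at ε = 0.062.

1070

Need 2·115·exp(−2nε²) ≤ 0.062, i.e. exp(−2nε²) ≤ 0.062/230.
So 2nε² ≥ ln(230/0.062) = 8.218700.
Hence n ≥ 8.218700/(2·0.062²) = 1069.030.
The smallest integer n is 1070.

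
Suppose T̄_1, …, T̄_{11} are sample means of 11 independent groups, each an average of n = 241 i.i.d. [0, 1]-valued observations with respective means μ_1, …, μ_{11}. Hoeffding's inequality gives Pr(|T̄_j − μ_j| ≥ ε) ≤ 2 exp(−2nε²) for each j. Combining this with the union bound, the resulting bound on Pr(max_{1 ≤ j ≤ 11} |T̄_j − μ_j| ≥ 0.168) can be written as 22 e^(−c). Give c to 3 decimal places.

13.604

Union bound over the 11 events: Pr(max_{1 ≤ j ≤ 11} |T̄_j − μ_j| ≥ 0.168) ≤ 11·2·exp(−2nε²) = 22 exp(−2·241·0.168²).
So c = 2·241·0.168² = 13.6040.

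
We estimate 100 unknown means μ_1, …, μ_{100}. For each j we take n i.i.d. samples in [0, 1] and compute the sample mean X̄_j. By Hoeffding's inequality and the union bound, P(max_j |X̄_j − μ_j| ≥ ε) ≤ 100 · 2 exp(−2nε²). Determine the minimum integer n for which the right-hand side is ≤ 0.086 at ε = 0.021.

8789

Need 2·100·exp(−2nε²) ≤ 0.086, i.e. exp(−2nε²) ≤ 0.086/200.
So 2nε² ≥ ln(200/0.086) = 7.751725.
Hence n ≥ 7.751725/(2·0.021²) = 8788.804.
The smallest integer n is 8789.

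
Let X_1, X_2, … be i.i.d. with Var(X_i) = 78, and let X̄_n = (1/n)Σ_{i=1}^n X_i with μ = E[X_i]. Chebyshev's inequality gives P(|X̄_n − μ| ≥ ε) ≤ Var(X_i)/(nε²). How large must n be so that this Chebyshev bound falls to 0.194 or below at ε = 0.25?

6433

Require 78/(n·0.25²) ≤ 0.194, i.e. n ≥ 78/(0.194·0.25²) = 6432.990.
The smallest integer n is 6433.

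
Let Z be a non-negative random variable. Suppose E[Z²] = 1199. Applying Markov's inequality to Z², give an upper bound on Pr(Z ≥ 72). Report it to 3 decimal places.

0.231

Since Z ≥ 0, the event {Z ≥ 72} is the same as {Z² ≥ 5184}.
Markov's inequality applied to Z² gives Pr(Z² ≥ 5184) ≤ E[Z²]/5184 = 1199/5184 = 0.2313.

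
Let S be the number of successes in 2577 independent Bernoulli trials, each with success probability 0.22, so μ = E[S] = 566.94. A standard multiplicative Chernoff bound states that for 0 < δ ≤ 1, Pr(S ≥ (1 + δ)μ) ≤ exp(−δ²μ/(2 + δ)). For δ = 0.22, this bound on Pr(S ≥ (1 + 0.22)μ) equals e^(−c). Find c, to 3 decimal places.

12.360

c = δ²μ/(2 + δ) = 0.22²·566.94/(2 + 0.22) = 12.3603.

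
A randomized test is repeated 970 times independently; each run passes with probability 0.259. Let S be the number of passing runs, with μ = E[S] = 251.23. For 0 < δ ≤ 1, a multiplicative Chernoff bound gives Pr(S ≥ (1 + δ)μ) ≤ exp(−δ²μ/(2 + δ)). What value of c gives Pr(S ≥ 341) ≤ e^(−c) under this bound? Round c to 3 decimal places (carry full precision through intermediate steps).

13.607

Write 341 = (1 + δ)μ, so δ = 341/251.23 − 1 = 0.357322…
Then the exponent is δ²μ/(2 + δ) = (341 − μ)² / (μ·(2 + δ)) = 13.607303.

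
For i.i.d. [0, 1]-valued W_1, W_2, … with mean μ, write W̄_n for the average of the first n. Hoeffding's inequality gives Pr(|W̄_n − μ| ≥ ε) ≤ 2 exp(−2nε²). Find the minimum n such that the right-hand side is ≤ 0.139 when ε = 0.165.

49

Require 2·exp(−2nε²) ≤ 0.139, i.e. 2nε² ≥ ln(2/0.139) = 2.666429.
So n ≥ 2.666429 / (2·0.165²) = 48.970.
The smallest integer n is 49.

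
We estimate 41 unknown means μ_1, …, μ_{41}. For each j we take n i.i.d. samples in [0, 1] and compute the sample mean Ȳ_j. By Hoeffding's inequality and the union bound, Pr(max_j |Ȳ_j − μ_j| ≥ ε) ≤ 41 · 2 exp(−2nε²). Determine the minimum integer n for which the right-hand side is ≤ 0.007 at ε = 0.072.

Need 2·41·exp(−2nε²) ≤ 0.007, i.e. exp(−2nε²) ≤ 0.007/82.
So 2nε² ≥ ln(82/0.007) = 9.368564.
Hence n ≥ 9.368564/(2·0.072²) = 903.604.
The smallest integer n is 904.

904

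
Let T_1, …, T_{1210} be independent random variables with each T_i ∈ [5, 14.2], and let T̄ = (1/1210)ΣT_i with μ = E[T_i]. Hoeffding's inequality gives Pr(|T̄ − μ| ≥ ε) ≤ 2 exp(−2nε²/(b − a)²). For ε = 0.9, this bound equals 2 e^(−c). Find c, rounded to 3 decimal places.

23.159

c = 2nε²/(b − a)² = 2·1210·0.9² / 9.2² = 23.1593.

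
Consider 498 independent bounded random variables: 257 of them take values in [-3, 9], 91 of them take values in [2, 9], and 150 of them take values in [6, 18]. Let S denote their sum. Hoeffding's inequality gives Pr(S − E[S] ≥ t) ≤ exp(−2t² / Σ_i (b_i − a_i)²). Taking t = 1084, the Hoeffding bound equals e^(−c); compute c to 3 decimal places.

37.264

Σ(b_i − a_i)² = 257·12² + 91·7² + 150·12² = 63067.
c = 2t² / 63067 = 2·1084² / 63067 = 37.2637.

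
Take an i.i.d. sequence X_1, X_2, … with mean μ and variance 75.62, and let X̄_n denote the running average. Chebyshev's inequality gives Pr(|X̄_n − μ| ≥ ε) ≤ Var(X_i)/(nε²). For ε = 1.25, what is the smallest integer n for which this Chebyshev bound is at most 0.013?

3723

Require 75.62/(n·1.25²) ≤ 0.013, i.e. n ≥ 75.62/(0.013·1.25²) = 3722.831.
The smallest integer n is 3723.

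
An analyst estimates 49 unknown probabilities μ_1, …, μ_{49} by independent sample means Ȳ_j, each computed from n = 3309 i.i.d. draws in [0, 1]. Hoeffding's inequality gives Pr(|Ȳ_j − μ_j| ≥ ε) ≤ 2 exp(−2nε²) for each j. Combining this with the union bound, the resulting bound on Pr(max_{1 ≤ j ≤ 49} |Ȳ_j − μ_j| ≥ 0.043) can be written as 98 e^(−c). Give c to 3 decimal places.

12.237

Union bound over the 49 events: Pr(max_{1 ≤ j ≤ 49} |Ȳ_j − μ_j| ≥ 0.043) ≤ 49·2·exp(−2nε²) = 98 exp(−2·3309·0.043²).
So c = 2·3309·0.043² = 12.2367.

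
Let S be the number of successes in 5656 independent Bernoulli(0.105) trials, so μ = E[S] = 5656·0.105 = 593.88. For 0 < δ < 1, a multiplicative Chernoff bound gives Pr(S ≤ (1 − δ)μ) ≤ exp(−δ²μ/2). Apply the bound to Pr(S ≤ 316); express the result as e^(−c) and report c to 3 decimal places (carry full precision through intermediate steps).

Write 316 = (1 − δ)μ, so δ = 1 − 316/593.88 = 0.467906…
Then the exponent is δ²μ/2 = (μ − 316)²/(2μ) = 65.010856.

65.011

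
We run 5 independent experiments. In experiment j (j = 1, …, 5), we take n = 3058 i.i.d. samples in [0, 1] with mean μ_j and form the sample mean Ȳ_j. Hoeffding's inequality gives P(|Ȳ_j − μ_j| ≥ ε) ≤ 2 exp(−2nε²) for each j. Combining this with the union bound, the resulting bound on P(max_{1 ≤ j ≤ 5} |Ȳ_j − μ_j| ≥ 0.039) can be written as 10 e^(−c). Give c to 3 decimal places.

Union bound over the 5 events: P(max_{1 ≤ j ≤ 5} |Ȳ_j − μ_j| ≥ 0.039) ≤ 5·2·exp(−2nε²) = 10 exp(−2·3058·0.039²).
So c = 2·3058·0.039² = 9.3024.

9.302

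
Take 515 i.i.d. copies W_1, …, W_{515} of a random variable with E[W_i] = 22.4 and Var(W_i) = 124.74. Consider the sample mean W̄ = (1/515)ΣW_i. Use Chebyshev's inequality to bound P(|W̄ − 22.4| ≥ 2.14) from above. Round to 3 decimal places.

Var(W̄) = Var(W_i)/n = 124.74/515 = 0.24221.
Chebyshev: P(|W̄ − 22.4| ≥ 2.14) ≤ Var(W̄)/(2.14)² = 124.74/(515·2.14²) = 0.0529.

0.053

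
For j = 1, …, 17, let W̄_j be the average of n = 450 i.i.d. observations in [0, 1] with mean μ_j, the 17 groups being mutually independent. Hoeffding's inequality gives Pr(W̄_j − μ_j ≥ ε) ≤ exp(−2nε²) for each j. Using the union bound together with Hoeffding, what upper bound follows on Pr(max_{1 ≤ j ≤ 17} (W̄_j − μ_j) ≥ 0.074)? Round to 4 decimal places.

0.1230

Per-experiment Hoeffding bound: exp(−2·450·0.074²) = exp(−4.92840) = 0.0072381.
Union bound over 17 events: 17·0.0072381 = 0.12305.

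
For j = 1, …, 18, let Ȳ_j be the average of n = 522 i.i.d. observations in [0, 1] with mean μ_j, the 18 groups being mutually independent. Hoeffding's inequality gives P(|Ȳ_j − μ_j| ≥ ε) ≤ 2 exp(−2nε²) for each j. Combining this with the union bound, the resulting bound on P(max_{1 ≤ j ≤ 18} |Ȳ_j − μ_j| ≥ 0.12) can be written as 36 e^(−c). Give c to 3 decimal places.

15.034

Union bound over the 18 events: P(max_{1 ≤ j ≤ 18} |Ȳ_j − μ_j| ≥ 0.12) ≤ 18·2·exp(−2nε²) = 36 exp(−2·522·0.12²).
So c = 2·522·0.12² = 15.0336.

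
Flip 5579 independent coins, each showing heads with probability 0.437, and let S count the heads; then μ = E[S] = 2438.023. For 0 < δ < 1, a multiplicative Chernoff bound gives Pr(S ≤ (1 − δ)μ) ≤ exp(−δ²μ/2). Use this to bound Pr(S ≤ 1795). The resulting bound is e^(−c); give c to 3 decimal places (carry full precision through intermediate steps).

84.798

Write 1795 = (1 − δ)μ, so δ = 1 − 1795/2438.023 = 0.2637477…
Then the exponent is δ²μ/2 = (μ − 1795)²/(2μ) = 84.797924.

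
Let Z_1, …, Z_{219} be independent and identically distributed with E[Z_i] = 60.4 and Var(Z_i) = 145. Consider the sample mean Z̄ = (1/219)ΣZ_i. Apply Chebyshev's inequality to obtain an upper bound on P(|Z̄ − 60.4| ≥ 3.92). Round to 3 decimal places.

0.043

Var(Z̄) = Var(Z_i)/n = 145/219 = 0.6621.
Chebyshev: P(|Z̄ − 60.4| ≥ 3.92) ≤ Var(Z̄)/(3.92)² = 145/(219·3.92²) = 0.0431.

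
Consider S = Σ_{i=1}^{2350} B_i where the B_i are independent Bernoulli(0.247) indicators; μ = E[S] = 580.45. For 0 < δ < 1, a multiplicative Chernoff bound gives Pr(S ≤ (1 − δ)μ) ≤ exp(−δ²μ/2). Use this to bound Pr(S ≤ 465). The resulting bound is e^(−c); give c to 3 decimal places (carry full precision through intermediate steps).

11.481

Write 465 = (1 − δ)μ, so δ = 1 − 465/580.45 = 0.1988974…
Then the exponent is δ²μ/2 = (μ − 465)²/(2μ) = 11.481353.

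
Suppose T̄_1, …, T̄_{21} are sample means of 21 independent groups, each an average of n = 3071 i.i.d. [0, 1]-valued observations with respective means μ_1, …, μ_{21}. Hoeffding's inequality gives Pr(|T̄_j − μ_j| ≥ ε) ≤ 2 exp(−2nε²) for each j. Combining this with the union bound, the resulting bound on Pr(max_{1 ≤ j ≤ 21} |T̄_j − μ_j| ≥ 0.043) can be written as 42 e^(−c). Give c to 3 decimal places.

11.357

Union bound over the 21 events: Pr(max_{1 ≤ j ≤ 21} |T̄_j − μ_j| ≥ 0.043) ≤ 21·2·exp(−2nε²) = 42 exp(−2·3071·0.043²).
So c = 2·3071·0.043² = 11.3566.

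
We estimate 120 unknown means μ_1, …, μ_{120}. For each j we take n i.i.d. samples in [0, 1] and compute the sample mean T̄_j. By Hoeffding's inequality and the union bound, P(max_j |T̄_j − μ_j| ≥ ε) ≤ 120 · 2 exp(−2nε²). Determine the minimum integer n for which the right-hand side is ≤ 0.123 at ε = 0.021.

8590

Need 2·120·exp(−2nε²) ≤ 0.123, i.e. exp(−2nε²) ≤ 0.123/240.
So 2nε² ≥ ln(240/0.123) = 7.576210.
Hence n ≥ 7.576210/(2·0.021²) = 8589.807.
The smallest integer n is 8590.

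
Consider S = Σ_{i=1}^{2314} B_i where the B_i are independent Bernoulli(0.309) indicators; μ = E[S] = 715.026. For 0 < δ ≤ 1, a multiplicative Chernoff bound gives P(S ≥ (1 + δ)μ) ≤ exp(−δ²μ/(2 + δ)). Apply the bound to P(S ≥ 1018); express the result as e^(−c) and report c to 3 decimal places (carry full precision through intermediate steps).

Write 1018 = (1 + δ)μ, so δ = 1018/715.026 − 1 = 0.4237245…
Then the exponent is δ²μ/(2 + δ) = (1018 − μ)² / (μ·(2 + δ)) = 52.967033.

52.967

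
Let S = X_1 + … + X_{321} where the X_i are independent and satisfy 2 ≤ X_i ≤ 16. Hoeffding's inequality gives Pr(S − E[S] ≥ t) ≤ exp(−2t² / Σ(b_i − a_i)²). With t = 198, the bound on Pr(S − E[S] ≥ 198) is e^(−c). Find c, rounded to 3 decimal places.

Σ(b_i − a_i)² = 321·(14)² = 62916.
c = 2t²/62916 = 2·198²/62916 = 1.2462.

1.246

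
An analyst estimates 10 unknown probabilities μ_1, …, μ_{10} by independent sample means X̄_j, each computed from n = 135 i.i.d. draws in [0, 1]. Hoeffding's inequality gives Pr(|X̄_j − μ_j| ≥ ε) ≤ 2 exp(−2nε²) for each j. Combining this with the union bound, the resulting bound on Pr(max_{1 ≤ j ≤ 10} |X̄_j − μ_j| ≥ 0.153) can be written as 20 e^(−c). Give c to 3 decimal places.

Union bound over the 10 events: Pr(max_{1 ≤ j ≤ 10} |X̄_j − μ_j| ≥ 0.153) ≤ 10·2·exp(−2nε²) = 20 exp(−2·135·0.153²).
So c = 2·135·0.153² = 6.3204.

6.320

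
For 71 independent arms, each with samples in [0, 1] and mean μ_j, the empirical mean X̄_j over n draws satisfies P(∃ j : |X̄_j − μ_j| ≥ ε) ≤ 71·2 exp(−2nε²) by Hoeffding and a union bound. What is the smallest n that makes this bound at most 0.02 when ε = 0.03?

Need 2·71·exp(−2nε²) ≤ 0.02, i.e. exp(−2nε²) ≤ 0.02/142.
So 2nε² ≥ ln(142/0.02) = 8.867850.
Hence n ≥ 8.867850/(2·0.03²) = 4926.583.
The smallest integer n is 4927.

4927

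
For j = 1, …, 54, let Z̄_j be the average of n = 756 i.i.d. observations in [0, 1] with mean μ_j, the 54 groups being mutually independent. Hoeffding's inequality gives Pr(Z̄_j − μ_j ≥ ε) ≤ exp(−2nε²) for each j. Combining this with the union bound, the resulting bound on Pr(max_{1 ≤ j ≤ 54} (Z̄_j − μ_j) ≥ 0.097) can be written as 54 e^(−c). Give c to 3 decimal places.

Union bound over the 54 events: Pr(max_{1 ≤ j ≤ 54} (Z̄_j − μ_j) ≥ 0.097) ≤ 54·exp(−2nε²) = 54 exp(−2·756·0.097²).
So c = 2·756·0.097² = 14.2264.

14.226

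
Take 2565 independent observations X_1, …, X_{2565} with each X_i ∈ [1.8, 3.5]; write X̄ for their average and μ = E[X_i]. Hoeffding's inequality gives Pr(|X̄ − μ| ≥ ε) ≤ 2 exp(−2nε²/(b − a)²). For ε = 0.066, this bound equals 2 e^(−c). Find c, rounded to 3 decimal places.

7.732

c = 2nε²/(b − a)² = 2·2565·0.066² / 1.7² = 7.7323.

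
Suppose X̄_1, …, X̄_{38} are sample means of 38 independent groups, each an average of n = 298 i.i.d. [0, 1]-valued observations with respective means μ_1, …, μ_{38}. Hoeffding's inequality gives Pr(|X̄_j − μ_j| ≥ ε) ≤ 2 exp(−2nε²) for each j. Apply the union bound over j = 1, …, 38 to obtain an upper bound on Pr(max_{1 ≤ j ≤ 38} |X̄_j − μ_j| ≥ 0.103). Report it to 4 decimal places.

Per-experiment Hoeffding bound: 2·exp(−2·298·0.103²) = 2·exp(−6.32296) = 0.0035892.
Union bound over 38 events: 38·0.0035892 = 0.13639.

0.1364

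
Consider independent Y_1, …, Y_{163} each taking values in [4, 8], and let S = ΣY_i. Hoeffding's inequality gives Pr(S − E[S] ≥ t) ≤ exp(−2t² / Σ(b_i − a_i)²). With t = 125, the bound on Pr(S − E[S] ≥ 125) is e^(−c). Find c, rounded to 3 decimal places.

Σ(b_i − a_i)² = 163·(4)² = 2608.
c = 2t²/2608 = 2·125²/2608 = 11.9824.

11.982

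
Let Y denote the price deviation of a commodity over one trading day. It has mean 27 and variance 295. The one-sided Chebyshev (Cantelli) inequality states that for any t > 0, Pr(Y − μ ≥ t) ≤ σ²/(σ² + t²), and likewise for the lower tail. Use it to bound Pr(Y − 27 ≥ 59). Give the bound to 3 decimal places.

Here σ² = 295 and t = 59, so σ² + t² = 3776.
Cantelli's bound: 295/3776 = 0.0781.

0.078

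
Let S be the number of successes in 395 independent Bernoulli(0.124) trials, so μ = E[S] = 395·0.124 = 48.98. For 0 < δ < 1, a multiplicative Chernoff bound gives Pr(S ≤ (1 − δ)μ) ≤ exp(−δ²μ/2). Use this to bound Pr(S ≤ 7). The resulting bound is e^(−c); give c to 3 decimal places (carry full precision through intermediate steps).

Write 7 = (1 − δ)μ, so δ = 1 − 7/48.98 = 0.8570845…
Then the exponent is δ²μ/2 = (μ − 7)²/(2μ) = 17.990204.

17.990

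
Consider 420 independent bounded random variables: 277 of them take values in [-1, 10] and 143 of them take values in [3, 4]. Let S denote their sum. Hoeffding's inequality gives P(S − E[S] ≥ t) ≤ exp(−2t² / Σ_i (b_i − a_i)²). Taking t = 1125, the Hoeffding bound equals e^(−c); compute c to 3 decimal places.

Σ(b_i − a_i)² = 277·11² + 143·1² = 33660.
c = 2t² / 33660 = 2·1125² / 33660 = 75.2005.

75.201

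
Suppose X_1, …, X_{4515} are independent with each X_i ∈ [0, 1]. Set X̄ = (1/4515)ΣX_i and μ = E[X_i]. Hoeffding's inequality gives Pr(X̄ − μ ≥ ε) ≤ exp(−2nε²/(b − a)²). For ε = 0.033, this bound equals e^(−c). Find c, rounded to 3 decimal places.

9.834

c = 2nε²/(b − a)² = 2·4515·0.033² / 1² = 9.8337.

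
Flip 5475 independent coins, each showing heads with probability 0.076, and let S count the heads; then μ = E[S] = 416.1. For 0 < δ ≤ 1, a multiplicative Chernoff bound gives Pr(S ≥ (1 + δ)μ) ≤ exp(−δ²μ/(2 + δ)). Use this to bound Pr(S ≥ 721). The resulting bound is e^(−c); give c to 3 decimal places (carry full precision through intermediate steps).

Write 721 = (1 + δ)μ, so δ = 721/416.1 − 1 = 0.7327565…
Then the exponent is δ²μ/(2 + δ) = (721 − μ)² / (μ·(2 + δ)) = 81.755351.

81.755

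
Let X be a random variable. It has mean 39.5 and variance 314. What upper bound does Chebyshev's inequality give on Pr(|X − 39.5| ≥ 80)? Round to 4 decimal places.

Chebyshev: Pr(|X − μ| ≥ t) ≤ Var(X)/t².
Bound = 314 / 6400 = 0.0491.

0.0491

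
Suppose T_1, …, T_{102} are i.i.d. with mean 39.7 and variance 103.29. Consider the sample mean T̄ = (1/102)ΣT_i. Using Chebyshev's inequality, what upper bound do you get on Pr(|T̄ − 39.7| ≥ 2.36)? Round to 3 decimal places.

Var(T̄) = Var(T_i)/n = 103.29/102 = 1.0126.
Chebyshev: Pr(|T̄ − 39.7| ≥ 2.36) ≤ Var(T̄)/(2.36)² = 103.29/(102·2.36²) = 0.1818.

0.182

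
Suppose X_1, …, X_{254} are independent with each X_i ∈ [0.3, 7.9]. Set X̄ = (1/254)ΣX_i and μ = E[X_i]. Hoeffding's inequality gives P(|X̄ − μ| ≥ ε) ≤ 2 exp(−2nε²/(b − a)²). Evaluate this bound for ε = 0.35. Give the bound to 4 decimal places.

Exponent: 2nε²/(b − a)² = 2·254·0.35² / 7.6² = 1.07739.
Bound = 2·exp(−1.07739) = 0.68097.

0.6810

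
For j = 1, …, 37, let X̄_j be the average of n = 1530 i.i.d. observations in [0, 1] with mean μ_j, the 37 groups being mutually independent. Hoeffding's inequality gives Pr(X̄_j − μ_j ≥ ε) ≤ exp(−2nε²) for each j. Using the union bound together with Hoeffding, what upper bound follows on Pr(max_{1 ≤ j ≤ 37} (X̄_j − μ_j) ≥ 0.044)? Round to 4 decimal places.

Per-experiment Hoeffding bound: exp(−2·1530·0.044²) = exp(−5.92416) = 0.0026741.
Union bound over 37 events: 37·0.0026741 = 0.09894.

0.0989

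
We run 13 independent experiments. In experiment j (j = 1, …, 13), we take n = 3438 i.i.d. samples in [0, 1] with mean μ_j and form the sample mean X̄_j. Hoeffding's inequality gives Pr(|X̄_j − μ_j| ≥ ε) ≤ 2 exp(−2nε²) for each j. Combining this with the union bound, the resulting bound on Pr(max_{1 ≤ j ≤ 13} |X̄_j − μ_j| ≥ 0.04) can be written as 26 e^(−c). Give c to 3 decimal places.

11.002

Union bound over the 13 events: Pr(max_{1 ≤ j ≤ 13} |X̄_j − μ_j| ≥ 0.04) ≤ 13·2·exp(−2nε²) = 26 exp(−2·3438·0.04²).
So c = 2·3438·0.04² = 11.0016.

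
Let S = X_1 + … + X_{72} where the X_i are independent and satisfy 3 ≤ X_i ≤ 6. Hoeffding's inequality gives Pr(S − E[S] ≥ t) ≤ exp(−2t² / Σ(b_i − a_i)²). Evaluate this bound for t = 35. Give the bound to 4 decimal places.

0.0228

Σ(b_i − a_i)² = 72·(3)² = 648.
Exponent = 2·35²/648 = 3.7809.
Bound = exp(−3.7809) = 0.02280.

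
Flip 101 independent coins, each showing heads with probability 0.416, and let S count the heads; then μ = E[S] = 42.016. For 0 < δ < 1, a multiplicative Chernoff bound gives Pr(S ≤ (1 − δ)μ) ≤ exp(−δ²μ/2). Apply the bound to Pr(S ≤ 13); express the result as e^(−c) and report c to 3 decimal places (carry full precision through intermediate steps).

10.019

Write 13 = (1 − δ)μ, so δ = 1 − 13/42.016 = 0.6905941…
Then the exponent is δ²μ/2 = (μ − 13)²/(2μ) = 10.019139.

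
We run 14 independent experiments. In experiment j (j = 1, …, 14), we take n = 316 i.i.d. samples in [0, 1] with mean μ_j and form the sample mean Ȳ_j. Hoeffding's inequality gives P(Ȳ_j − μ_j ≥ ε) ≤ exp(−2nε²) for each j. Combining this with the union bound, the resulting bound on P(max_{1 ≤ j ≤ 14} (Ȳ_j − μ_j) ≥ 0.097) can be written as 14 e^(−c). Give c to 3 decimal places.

5.946

Union bound over the 14 events: P(max_{1 ≤ j ≤ 14} (Ȳ_j − μ_j) ≥ 0.097) ≤ 14·exp(−2nε²) = 14 exp(−2·316·0.097²).
So c = 2·316·0.097² = 5.9465.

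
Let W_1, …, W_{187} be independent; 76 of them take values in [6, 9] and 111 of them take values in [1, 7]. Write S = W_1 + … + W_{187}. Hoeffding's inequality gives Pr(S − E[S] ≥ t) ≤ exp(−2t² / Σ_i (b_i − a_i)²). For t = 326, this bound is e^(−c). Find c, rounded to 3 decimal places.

Σ(b_i − a_i)² = 76·3² + 111·6² = 4680.
c = 2t² / 4680 = 2·326² / 4680 = 45.4171.

45.417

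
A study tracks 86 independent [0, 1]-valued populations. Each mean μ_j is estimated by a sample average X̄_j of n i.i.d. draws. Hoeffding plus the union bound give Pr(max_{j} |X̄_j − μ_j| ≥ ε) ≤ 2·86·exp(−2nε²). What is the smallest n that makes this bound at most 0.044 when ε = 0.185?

Need 2·86·exp(−2nε²) ≤ 0.044, i.e. exp(−2nε²) ≤ 0.044/172.
So 2nε² ≥ ln(172/0.044) = 8.271060.
Hence n ≥ 8.271060/(2·0.185²) = 120.834.
The smallest integer n is 121.

121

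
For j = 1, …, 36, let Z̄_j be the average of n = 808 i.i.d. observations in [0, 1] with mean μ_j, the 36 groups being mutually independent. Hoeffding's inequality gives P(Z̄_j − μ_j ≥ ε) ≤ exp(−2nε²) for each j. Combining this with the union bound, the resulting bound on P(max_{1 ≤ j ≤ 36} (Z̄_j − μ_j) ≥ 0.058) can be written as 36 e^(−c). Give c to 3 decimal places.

Union bound over the 36 events: P(max_{1 ≤ j ≤ 36} (Z̄_j − μ_j) ≥ 0.058) ≤ 36·exp(−2nε²) = 36 exp(−2·808·0.058²).
So c = 2·808·0.058² = 5.4362.

5.436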